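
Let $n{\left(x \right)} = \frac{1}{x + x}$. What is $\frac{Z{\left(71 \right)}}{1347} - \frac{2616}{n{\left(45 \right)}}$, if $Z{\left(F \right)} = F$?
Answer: $- \frac{317137609}{1347} \approx -2.3544 \cdot 10^{5}$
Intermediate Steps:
$n{\left(x \right)} = \frac{1}{2 x}$
$\frac{Z{\left(71 \right)}}{1347} - \frac{2616}{n{\left(45 \right)}} = \frac{71}{1347} - \frac{2616}{\frac{1}{2} \cdot \frac{1}{45}} = 71 \cdot \frac{1}{1347} - \frac{2616}{\frac{1}{2} \cdot \frac{1}{45}} = \frac{71}{1347} - 2616 \frac{1}{\frac{1}{90}} = \frac{71}{1347} - 235440 = - \frac{317137609}{1347}$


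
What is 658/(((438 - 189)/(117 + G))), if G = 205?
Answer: 211876/249 ≈ 850.91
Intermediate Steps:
658/(((438 - 189)/(117 + G))) = 658/(((438 - 189)/(117 + 205))) = 658/((249/322)) = 658/((249*(1/322))) = 658/(249/322) = 658*(322/249) = 211876/249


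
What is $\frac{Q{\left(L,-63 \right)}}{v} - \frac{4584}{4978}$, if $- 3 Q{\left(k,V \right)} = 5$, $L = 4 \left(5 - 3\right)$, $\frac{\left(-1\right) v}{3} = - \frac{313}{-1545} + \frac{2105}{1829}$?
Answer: $- \frac{14576269877}{28559049834} \approx -0.51039$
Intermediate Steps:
$v = - \frac{3824702}{941935}$ ($v = - 3 \left(- \frac{313}{-1545} + \frac{2105}{1829}\right) = - 3 \left(\left(-313\right) \left(- \frac{1}{1545}\right) + 2105 \cdot \frac{1}{1829}\right) = - 3 \left(\frac{313}{1545} + \frac{2105}{1829}\right) = \left(-3\right) \frac{3824702}{2825805} = - \frac{3824702}{941935} \approx -4.0605$)
$L = 8$ ($L = 4 \cdot 2 = 8$)
$Q{\left(k,V \right)} = - \frac{5}{3}$ ($Q{\left(k,V \right)} = \left(- \frac{1}{3}\right) 5 = - \frac{5}{3}$)
$\frac{Q{\left(L,-63 \right)}}{v} - \frac{4584}{4978} = - \frac{5}{3 \left(- \frac{3824702}{941935}\right)} - \frac{4584}{4978} = \left(- \frac{5}{3}\right) \left(- \frac{941935}{3824702}\right) - \frac{2292}{2489} = \frac{4709675}{11474106} - \frac{2292}{2489} = - \frac{14576269877}{28559049834}$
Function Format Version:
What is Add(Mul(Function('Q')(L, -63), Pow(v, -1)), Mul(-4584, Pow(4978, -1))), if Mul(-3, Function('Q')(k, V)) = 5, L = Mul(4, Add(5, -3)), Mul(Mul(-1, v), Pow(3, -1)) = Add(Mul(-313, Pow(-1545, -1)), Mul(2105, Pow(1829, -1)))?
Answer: Rational(-14576269877, 28559049834) ≈ -0.51039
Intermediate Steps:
v = Rational(-3824702, 941935) (v = Mul(-3, Add(Mul(-313, Pow(-1545, -1)), Mul(2105, Pow(1829, -1)))) = Mul(-3, Add(Mul(-313, Rational(-1, 1545)), Mul(2105, Rational(1, 1829)))) = Mul(-3, Add(Rational(313, 1545), Rational(2105, 1829))) = Mul(-3, Rational(3824702, 2825805)) = Rational(-3824702, 941935) ≈ -4.0605)
L = 8 (L = Mul(4, 2) = 8)
Function('Q')(k, V) = Rational(-5, 3) (Function('Q')(k, V) = Mul(Rational(-1, 3), 5) = Rational(-5, 3))
Add(Mul(Function('Q')(L, -63), Pow(v, -1)), Mul(-4584, Pow(4978, -1))) = Add(Mul(Rational(-5, 3), Pow(Rational(-3824702, 941935), -1)), Mul(-4584, Pow(4978, -1))) = Add(Mul(Rational(-5, 3), Rational(-941935, 3824702)), Mul(-4584, Rational(1, 4978))) = Add(Rational(4709675, 11474106), Rational(-2292, 2489)) = Rational(-14576269877, 28559049834)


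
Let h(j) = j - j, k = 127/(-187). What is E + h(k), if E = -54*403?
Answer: -21762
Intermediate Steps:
E = -21762
k = -127/187 (k = 127*(-1/187) = -127/187 ≈ -0.67914)
h(j) = 0
E + h(k) = -21762 + 0 = -21762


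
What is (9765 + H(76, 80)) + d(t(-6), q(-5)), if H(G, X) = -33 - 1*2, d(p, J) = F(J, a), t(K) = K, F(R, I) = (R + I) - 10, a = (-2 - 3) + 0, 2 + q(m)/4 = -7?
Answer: 9679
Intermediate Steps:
q(m) = -36 (q(m) = -8 + 4*(-7) = -8 - 28 = -36)
a = -5 (a = -5 + 0 = -5)
F(R, I) = -10 + I + R (F(R, I) = (I + R) - 10 = -10 + I + R)
d(p, J) = -15 + J (d(p, J) = -10 - 5 + J = -15 + J)
H(G, X) = -35 (H(G, X) = -33 - 2 = -35)
(9765 + H(76, 80)) + d(t(-6), q(-5)) = (9765 - 35) + (-15 - 36) = 9730 - 51 = 9679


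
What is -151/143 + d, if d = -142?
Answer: -20457/143 ≈ -143.06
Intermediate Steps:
-151/143 + d = -151/143 - 142 = -20457/143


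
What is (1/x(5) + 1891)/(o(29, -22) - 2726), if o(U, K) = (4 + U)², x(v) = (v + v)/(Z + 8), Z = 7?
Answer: -3785/3274 ≈ -1.1561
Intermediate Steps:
x(v) = 2*v/15 (x(v) = (v + v)/(7 + 8) = (2*v)/15 = (2*v)*(1/15) = 2*v/15)
(1/x(5) + 1891)/(o(29, -22) - 2726) = (1/((2/15)*5) + 1891)/((4 + 29)² - 2726) = (1/(⅔) + 1891)/(33² - 2726) = (3/2 + 1891)/(1089 - 2726) = (3785/2)/(-1637) = (3785/2)*(-1/1637) = -3785/3274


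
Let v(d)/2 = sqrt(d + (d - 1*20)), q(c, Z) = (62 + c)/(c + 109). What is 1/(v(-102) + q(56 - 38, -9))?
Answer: 635/903624 - 16129*I*sqrt(14)/1807248 ≈ 0.00070273 - 0.033393*I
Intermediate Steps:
q(c, Z) = (62 + c)/(109 + c)
v(d) = 2*sqrt(-20 + 2*d) (v(d) = 2*sqrt(d + (d - 1*20)) = 2*sqrt(d + (d - 20)) = 2*sqrt(d + (-20 + d)) = 2*sqrt(-20 + 2*d))
1/(v(-102) + q(56 - 38, -9)) = 1/(2*sqrt(-20 + 2*(-102)) + (62 + (56 - 38))/(109 + (56 - 38))) = 1/(2*sqrt(-20 - 204) + (62 + 18)/(109 + 18)) = 1/(2*sqrt(-224) + 80/127) = 1/(2*(4*I*sqrt(14)) + (1/127)*80) = 1/(8*I*sqrt(14) + 80/127) = 1/(80/127 + 8*I*sqrt(14))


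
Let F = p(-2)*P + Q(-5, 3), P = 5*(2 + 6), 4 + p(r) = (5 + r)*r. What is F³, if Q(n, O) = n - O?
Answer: -67917312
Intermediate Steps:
p(r) = -4 + r*(5 + r) (p(r) = -4 + (5 + r)*r = -4 + r*(5 + r))
P = 40 (P = 5*8 = 40)
F = -408 (F = (-4 + (-2)² + 5*(-2))*40 + (-5 - 1*3) = (-4 + 4 - 10)*40 + (-5 - 3) = -10*40 - 8 = -400 - 8 = -408)
F³ = (-408)³ = -67917312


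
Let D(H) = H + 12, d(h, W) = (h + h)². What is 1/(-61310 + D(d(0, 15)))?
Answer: -1/61298 ≈ -1.6314e-5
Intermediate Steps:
d(h, W) = 4*h² (d(h, W) = (2*h)² = 4*h²)
D(H) = 12 + H
1/(-61310 + D(d(0, 15))) = 1/(-61310 + (12 + 4*0²)) = 1/(-61310 + (12 + 4*0)) = 1/(-61310 + (12 + 0)) = 1/(-61310 + 12) = 1/(-61298) = -1/61298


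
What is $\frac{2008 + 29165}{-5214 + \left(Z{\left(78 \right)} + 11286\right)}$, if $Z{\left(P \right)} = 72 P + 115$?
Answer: $\frac{31173}{11803} \approx 2.6411$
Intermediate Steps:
$Z{\left(P \right)} = 115 + 72 P$
$\frac{2008 + 29165}{-5214 + \left(Z{\left(78 \right)} + 11286\right)} = \frac{2008 + 29165}{-5214 + \left(\left(115 + 72 \cdot 78\right) + 11286\right)} = \frac{31173}{-5214 + \left(\left(115 + 5616\right) + 11286\right)} = \frac{31173}{-5214 + \left(5731 + 11286\right)} = \frac{31173}{-5214 + 17017} = \frac{31173}{11803}$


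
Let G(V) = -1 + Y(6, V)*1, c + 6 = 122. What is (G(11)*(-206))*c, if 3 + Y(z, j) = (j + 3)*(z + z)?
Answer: -3918944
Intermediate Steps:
c = 116 (c = -6 + 122 = 116)
Y(z, j) = -3 + 2*z*(3 + j) (Y(z, j) = -3 + (j + 3)*(z + z) = -3 + (3 + j)*(2*z) = -3 + 2*z*(3 + j))
G(V) = 32 + 12*V (G(V) = -1 + (-3 + 6*6 + 2*V*6)*1 = -1 + (-3 + 36 + 12*V)*1 = -1 + (33 + 12*V)*1 = -1 + (33 + 12*V) = 32 + 12*V)
(G(11)*(-206))*c = ((32 + 12*11)*(-206))*116 = ((32 + 132)*(-206))*116 = (164*(-206))*116 = -33784*116 = -3918944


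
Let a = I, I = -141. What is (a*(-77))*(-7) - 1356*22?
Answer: -105831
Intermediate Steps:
a = -141
(a*(-77))*(-7) - 1356*22 = -141*(-77)*(-7) - 1356*22 = 10857*(-7) - 29832 = -75999 - 29832 = -105831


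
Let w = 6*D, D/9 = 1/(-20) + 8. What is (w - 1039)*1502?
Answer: -4578847/5 ≈ -9.1577e+5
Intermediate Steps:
D = 1431/20 (D = 9*(1/(-20) + 8) = 9*(1*(-1/20) + 8) = 9*(-1/20 + 8) = 9*(159/20) = 1431/20 ≈ 71.550)
w = 4293/10 (w = 6*(1431/20) = 4293/10 ≈ 429.30)
(w - 1039)*1502 = (4293/10 - 1039)*1502 = -6097/10*1502 = -4578847/5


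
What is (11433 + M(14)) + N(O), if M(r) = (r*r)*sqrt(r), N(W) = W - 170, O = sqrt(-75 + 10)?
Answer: 11263 + 196*sqrt(14) + I*sqrt(65) ≈ 11996.0 + 8.0623*I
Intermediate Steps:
O = I*sqrt(65) (O = sqrt(-65) = I*sqrt(65) ≈ 8.0623*I)
N(W) = -170 + W
M(r) = r**(5/2) (M(r) = r**2*sqrt(r) = r**(5/2))
(11433 + M(14)) + N(O) = (11433 + 14**(5/2)) + (-170 + I*sqrt(65)) = (11433 + 196*sqrt(14)) + (-170 + I*sqrt(65)) = 11263 + 196*sqrt(14) + I*sqrt(65)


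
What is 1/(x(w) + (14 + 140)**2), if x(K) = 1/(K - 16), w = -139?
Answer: 155/3675979 ≈ 4.2166e-5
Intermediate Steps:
x(K) = 1/(-16 + K)
1/(x(w) + (14 + 140)**2) = 1/(1/(-16 - 139) + (14 + 140)**2) = 1/(1/(-155) + 154**2) = 1/(-1/155 + 23716) = 1/(3675979/155) = 155/3675979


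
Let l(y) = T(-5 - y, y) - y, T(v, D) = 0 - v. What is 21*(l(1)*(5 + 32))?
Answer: 3885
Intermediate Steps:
T(v, D) = -v
l(y) = 5 (l(y) = -(-5 - y) - y = (5 + y) - y = 5)
21*(l(1)*(5 + 32)) = 21*(5*(5 + 32)) = 21*(5*37) = 21*185 = 3885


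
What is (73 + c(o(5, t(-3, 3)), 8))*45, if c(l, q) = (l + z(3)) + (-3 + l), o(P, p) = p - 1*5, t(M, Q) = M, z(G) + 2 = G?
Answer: 2475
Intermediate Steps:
z(G) = -2 + G
o(P, p) = -5 + p (o(P, p) = p - 5 = -5 + p)
c(l, q) = -2 + 2*l (c(l, q) = (l + (-2 + 3)) + (-3 + l) = (l + 1) + (-3 + l) = (1 + l) + (-3 + l) = -2 + 2*l)
(73 + c(o(5, t(-3, 3)), 8))*45 = (73 + (-2 + 2*(-5 - 3)))*45 = (73 + (-2 + 2*(-8)))*45 = (73 + (-2 - 16))*45 = (73 - 18)*45 = 55*45 = 2475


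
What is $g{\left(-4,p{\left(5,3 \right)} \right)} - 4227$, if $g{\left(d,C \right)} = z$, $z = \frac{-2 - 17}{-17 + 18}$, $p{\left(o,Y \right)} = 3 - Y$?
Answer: $-4246$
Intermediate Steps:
$z = -19$ ($z = - \frac{19}{1} = \left(-19\right) 1 = -19$)
$g{\left(d,C \right)} = -19$
$g{\left(-4,p{\left(5,3 \right)} \right)} - 4227 = -19 - 4227 = -4246$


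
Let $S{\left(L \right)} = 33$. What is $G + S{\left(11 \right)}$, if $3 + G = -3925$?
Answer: $-3895$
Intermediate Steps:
$G = -3928$ ($G = -3 - 3925 = -3928$)
$G + S{\left(11 \right)} = -3928 + 33 = -3895$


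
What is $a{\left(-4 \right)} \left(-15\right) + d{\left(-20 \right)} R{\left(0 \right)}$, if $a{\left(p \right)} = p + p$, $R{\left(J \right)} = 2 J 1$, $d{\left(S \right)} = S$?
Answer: $120$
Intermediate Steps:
$R{\left(J \right)} = 2 J$
$a{\left(p \right)} = 2 p$
$a{\left(-4 \right)} \left(-15\right) + d{\left(-20 \right)} R{\left(0 \right)} = 2 \left(-4\right) \left(-15\right) - 20 \cdot 2 \cdot 0 = \left(-8\right) \left(-15\right) - 0 = 120 + 0 = 120$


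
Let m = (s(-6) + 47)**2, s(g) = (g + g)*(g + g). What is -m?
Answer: -36481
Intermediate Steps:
s(g) = 4*g**2 (s(g) = (2*g)*(2*g) = 4*g**2)
m = 36481 (m = (4*(-6)**2 + 47)**2 = (4*36 + 47)**2 = (144 + 47)**2 = 191**2 = 36481)
-m = -1*36481 = -36481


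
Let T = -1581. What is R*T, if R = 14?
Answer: -22134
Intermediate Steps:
R*T = 14*(-1581) = -22134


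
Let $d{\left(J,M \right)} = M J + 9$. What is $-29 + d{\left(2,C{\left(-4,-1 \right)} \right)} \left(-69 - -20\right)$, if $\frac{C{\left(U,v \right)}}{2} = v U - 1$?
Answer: $-1058$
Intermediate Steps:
$C{\left(U,v \right)} = -2 + 2 U v$ ($C{\left(U,v \right)} = 2 \left(v U - 1\right) = 2 \left(U v - 1\right) = 2 \left(-1 + U v\right) = -2 + 2 U v$)
$d{\left(J,M \right)} = 9 + J M$ ($d{\left(J,M \right)} = J M + 9 = 9 + J M$)
$-29 + d{\left(2,C{\left(-4,-1 \right)} \right)} \left(-69 - -20\right) = -29 + \left(9 + 2 \left(-2 + 2 \left(-4\right) \left(-1\right)\right)\right) \left(-69 - -20\right) = -29 + \left(9 + 2 \left(-2 + 8\right)\right) \left(-69 + 20\right) = -29 + \left(9 + 2 \cdot 6\right) \left(-49\right) = -29 + \left(9 + 12\right) \left(-49\right) = -29 + 21 \left(-49\right) = -29 - 1029 = -1058$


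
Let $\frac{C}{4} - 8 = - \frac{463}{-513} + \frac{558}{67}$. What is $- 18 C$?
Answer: $- \frac{4737944}{3819} \approx -1240.6$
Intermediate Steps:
$C = \frac{2368972}{34371}$ ($C = 32 + 4 \left(- \frac{463}{-513} + \frac{558}{67}\right) = 32 + 4 \left(\left(-463\right) \left(- \frac{1}{513}\right) + 558 \cdot \frac{1}{67}\right) = 32 + 4 \left(\frac{463}{513} + \frac{558}{67}\right) = 32 + 4 \cdot \frac{317275}{34371} = 32 + \frac{1269100}{34371} = \frac{2368972}{34371} \approx 68.924$)
$- 18 C = \left(-18\right) \frac{2368972}{34371} = - \frac{4737944}{3819}$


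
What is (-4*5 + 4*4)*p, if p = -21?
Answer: 84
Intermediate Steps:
(-4*5 + 4*4)*p = (-4*5 + 4*4)*(-21) = (-20 + 16)*(-21) = -4*(-21) = 84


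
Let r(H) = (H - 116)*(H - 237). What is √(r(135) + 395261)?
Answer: 7*√8027 ≈ 627.15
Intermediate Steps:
r(H) = (-237 + H)*(-116 + H) (r(H) = (-116 + H)*(-237 + H) = (-237 + H)*(-116 + H))
√(r(135) + 395261) = √((27492 + 135² - 353*135) + 395261) = √((27492 + 18225 - 47655) + 395261) = √(-1938 + 395261) = √393323 = 7*√8027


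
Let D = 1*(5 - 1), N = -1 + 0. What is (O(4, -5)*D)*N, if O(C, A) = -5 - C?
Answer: 36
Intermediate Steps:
N = -1
D = 4 (D = 1*4 = 4)
(O(4, -5)*D)*N = ((-5 - 1*4)*4)*(-1) = ((-5 - 4)*4)*(-1) = -9*4*(-1) = -36*(-1) = 36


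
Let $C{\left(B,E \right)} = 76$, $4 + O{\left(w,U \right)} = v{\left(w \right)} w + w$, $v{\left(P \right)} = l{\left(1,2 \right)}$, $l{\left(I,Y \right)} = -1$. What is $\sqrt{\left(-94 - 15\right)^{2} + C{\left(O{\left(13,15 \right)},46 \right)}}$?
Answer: $\sqrt{11957} \approx 109.35$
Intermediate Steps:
$v{\left(P \right)} = -1$
$O{\left(w,U \right)} = -4$ ($O{\left(w,U \right)} = -4 + \left(- w + w\right) = -4 + 0 = -4$)
$\sqrt{\left(-94 - 15\right)^{2} + C{\left(O{\left(13,15 \right)},46 \right)}} = \sqrt{\left(-94 - 15\right)^{2} + 76} = \sqrt{\left(-109\right)^{2} + 76} = \sqrt{11881 + 76} = \sqrt{11957}$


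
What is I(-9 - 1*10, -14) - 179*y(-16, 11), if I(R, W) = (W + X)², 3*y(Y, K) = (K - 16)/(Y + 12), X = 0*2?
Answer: 1457/12 ≈ 121.42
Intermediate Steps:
X = 0
y(Y, K) = (-16 + K)/(3*(12 + Y)) (y(Y, K) = ((K - 16)/(Y + 12))/3 = ((-16 + K)/(12 + Y))/3 = (-16 + K)/(3*(12 + Y)))
I(R, W) = W² (I(R, W) = (W + 0)² = W²)
I(-9 - 1*10, -14) - 179*y(-16, 11) = (-14)² - 179*(-16 + 11)/(3*(12 - 16)) = 196 - 179*(-5)/(3*(-4)) = 196 - 179*(-1)*(-5)/(3*4) = 196 - 179*5/12 = 196 - 895/12 = 1457/12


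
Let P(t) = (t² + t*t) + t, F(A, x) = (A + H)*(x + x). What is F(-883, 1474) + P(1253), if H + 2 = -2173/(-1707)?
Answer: 915026741/1707 ≈ 5.3604e+5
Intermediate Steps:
H = -1241/1707 (H = -2 - 2173/(-1707) = -2 - 2173*(-1/1707) = -2 + 2173/1707 = -1241/1707 ≈ -0.72701)
F(A, x) = 2*x*(-1241/1707 + A) (F(A, x) = (A - 1241/1707)*(x + x) = (-1241/1707 + A)*(2*x) = 2*x*(-1241/1707 + A))
P(t) = t + 2*t² (P(t) = (t² + t²) + t = 2*t² + t = t + 2*t²)
F(-883, 1474) + P(1253) = (2/1707)*1474*(-1241 + 1707*(-883)) + 1253*(1 + 2*1253) = (2/1707)*1474*(-1241 - 1507281) + 1253*(1 + 2506) = (2/1707)*1474*(-1508522) + 1253*2507 = -4447122856/1707 + 3141271 = 915026741/1707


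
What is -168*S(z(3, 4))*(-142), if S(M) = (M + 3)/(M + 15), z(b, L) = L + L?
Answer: 262416/23 ≈ 11409.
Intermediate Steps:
z(b, L) = 2*L
S(M) = (3 + M)/(15 + M)
-168*S(z(3, 4))*(-142) = -168*(3 + 2*4)/(15 + 2*4)*(-142) = -168*(3 + 8)/(15 + 8)*(-142) = -168*11/23*(-142) = -1848/23*(-142) = 262416/23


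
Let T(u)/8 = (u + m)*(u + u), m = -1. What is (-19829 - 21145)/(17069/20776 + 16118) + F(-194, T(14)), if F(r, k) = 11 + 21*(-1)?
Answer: -4200122194/334884637 ≈ -12.542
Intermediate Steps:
T(u) = 16*u*(-1 + u) (T(u) = 8*((u - 1)*(u + u)) = 8*((-1 + u)*(2*u)) = 8*(2*u*(-1 + u)) = 16*u*(-1 + u))
F(r, k) = -10 (F(r, k) = 11 - 21 = -10)
(-19829 - 21145)/(17069/20776 + 16118) + F(-194, T(14)) = (-19829 - 21145)/(17069/20776 + 16118) - 10 = -40974/(17069*(1/20776) + 16118) - 10 = -40974/(17069/20776 + 16118) - 10 = -40974/334884637/20776 - 10 = -40974*20776/334884637 - 10 = -851275824/334884637 - 10 = -4200122194/334884637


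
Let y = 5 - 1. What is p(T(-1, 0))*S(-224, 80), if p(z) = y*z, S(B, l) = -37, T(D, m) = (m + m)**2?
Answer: 0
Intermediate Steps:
y = 4
T(D, m) = 4*m**2 (T(D, m) = (2*m)**2 = 4*m**2)
p(z) = 4*z
p(T(-1, 0))*S(-224, 80) = (4*(4*0**2))*(-37) = (4*(4*0))*(-37) = (4*0)*(-37) = 0*(-37) = 0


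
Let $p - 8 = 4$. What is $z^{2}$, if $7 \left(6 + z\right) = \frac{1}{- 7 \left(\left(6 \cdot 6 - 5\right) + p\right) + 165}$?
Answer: $\frac{32638369}{906304} \approx 36.013$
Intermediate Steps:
$p = 12$ ($p = 8 + 4 = 12$)
$z = - \frac{5713}{952}$ ($z = -6 + \frac{1}{7 \left(- 7 \left(\left(6 \cdot 6 - 5\right) + 12\right) + 165\right)} = -6 + \frac{1}{7 \left(- 7 \left(\left(36 - 5\right) + 12\right) + 165\right)} = -6 + \frac{1}{7 \left(- 7 \left(31 + 12\right) + 165\right)} = -6 + \frac{1}{7 \left(\left(-7\right) 43 + 165\right)} = -6 + \frac{1}{7 \left(-301 + 165\right)} = -6 + \frac{1}{7 \left(-136\right)} = -6 + \frac{1}{7} \left(- \frac{1}{136}\right) = -6 - \frac{1}{952} = - \frac{5713}{952} \approx -6.0011$)
$z^{2} = \left(- \frac{5713}{952}\right)^{2} = \frac{32638369}{906304}$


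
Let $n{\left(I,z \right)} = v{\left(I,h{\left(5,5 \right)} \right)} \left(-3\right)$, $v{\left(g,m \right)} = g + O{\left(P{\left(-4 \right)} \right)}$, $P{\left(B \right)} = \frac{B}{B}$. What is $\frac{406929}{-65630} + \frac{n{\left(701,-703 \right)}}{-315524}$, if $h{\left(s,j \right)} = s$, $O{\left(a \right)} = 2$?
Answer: $- \frac{64128726063}{10353920060} \approx -6.1937$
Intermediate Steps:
$P{\left(B \right)} = 1$
$v{\left(g,m \right)} = 2 + g$ ($v{\left(g,m \right)} = g + 2 = 2 + g$)
$n{\left(I,z \right)} = -6 - 3 I$ ($n{\left(I,z \right)} = \left(2 + I\right) \left(-3\right) = -6 - 3 I$)
$\frac{406929}{-65630} + \frac{n{\left(701,-703 \right)}}{-315524} = \frac{406929}{-65630} + \frac{-6 - 2103}{-315524} = 406929 \left(- \frac{1}{65630}\right) + \left(-6 - 2103\right) \left(- \frac{1}{315524}\right) = - \frac{406929}{65630} - - \frac{2109}{315524} = - \frac{406929}{65630} + \frac{2109}{315524} = - \frac{64128726063}{10353920060}$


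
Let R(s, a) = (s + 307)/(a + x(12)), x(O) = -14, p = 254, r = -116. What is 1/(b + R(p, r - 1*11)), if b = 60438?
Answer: 47/2840399 ≈ 1.6547e-5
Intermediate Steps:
R(s, a) = (307 + s)/(-14 + a) (R(s, a) = (s + 307)/(a - 14) = (307 + s)/(-14 + a))
1/(b + R(p, r - 1*11)) = 1/(60438 + (307 + 254)/(-14 + (-116 - 1*11))) = 1/(60438 + 561/(-14 + (-116 - 11))) = 1/(60438 + 561/(-14 - 127)) = 1/(60438 + 561/(-141)) = 1/(60438 - 1/141*561) = 1/(60438 - 187/47) = 1/(2840399/47) = 47/2840399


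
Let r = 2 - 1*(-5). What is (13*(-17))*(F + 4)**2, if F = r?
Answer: -26741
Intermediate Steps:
r = 7 (r = 2 + 5 = 7)
F = 7
(13*(-17))*(F + 4)**2 = (13*(-17))*(7 + 4)**2 = -221*11**2 = -221*121 = -26741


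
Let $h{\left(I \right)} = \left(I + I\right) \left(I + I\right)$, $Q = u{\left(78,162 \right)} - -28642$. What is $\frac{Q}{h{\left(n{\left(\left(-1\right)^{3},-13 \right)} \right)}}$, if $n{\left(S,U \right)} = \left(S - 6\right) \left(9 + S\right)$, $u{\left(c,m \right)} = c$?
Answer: $\frac{1795}{784} \approx 2.2895$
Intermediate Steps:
$n{\left(S,U \right)} = \left(-6 + S\right) \left(9 + S\right)$
$Q = 28720$ ($Q = 78 - -28642 = 78 + 28642 = 28720$)
$h{\left(I \right)} = 4 I^{2}$ ($h{\left(I \right)} = 2 I 2 I = 4 I^{2}$)
$\frac{Q}{h{\left(n{\left(\left(-1\right)^{3},-13 \right)} \right)}} = \frac{28720}{4 \left(-54 + \left(\left(-1\right)^{3}\right)^{2} + 3 \left(-1\right)^{3}\right)^{2}} = \frac{28720}{4 \left(-54 + \left(-1\right)^{2} + 3 \left(-1\right)\right)^{2}} = \frac{28720}{4 \left(-54 + 1 - 3\right)^{2}} = \frac{28720}{4 \left(-56\right)^{2}} = \frac{28720}{4 \cdot 3136} = \frac{28720}{12544} = 28720 \cdot \frac{1}{12544} = \frac{1795}{784}$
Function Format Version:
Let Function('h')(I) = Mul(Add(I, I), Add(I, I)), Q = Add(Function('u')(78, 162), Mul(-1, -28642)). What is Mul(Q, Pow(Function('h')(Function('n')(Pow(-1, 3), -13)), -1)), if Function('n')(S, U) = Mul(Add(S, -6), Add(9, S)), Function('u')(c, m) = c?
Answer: Rational(1795, 784) ≈ 2.2895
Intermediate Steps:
Function('n')(S, U) = Mul(Add(-6, S), Add(9, S))
Q = 28720 (Q = Add(78, Mul(-1, -28642)) = Add(78, 28642) = 28720)
Function('h')(I) = Mul(4, Pow(I, 2)) (Function('h')(I) = Mul(Mul(2, I), Mul(2, I)) = Mul(4, Pow(I, 2)))
Mul(Q, Pow(Function('h')(Function('n')(Pow(-1, 3), -13)), -1)) = Mul(28720, Pow(Mul(4, Pow(Add(-54, Pow(Pow(-1, 3), 2), Mul(3, Pow(-1, 3))), 2)), -1)) = Mul(28720, Pow(Mul(4, Pow(Add(-54, Pow(-1, 2), Mul(3, -1)), 2)), -1)) = Mul(28720, Pow(Mul(4, Pow(Add(-54, 1, -3), 2)), -1)) = Mul(28720, Pow(Mul(4, Pow(-56, 2)), -1)) = Mul(28720, Pow(Mul(4, 3136), -1)) = Mul(28720, Pow(12544, -1)) = Mul(28720, Rational(1, 12544)) = Rational(1795, 784)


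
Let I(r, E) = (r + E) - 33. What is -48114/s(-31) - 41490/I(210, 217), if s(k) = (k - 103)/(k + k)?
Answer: -295222113/13199 ≈ -22367.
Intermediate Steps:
s(k) = (-103 + k)/(2*k) (s(k) = (-103 + k)/((2*k)) = (-103 + k)*(1/(2*k)) = (-103 + k)/(2*k))
I(r, E) = -33 + E + r (I(r, E) = (E + r) - 33 = -33 + E + r)
-48114/s(-31) - 41490/I(210, 217) = -48114*(-62/(-103 - 31)) - 41490/(-33 + 217 + 210) = -48114/((1/2)*(-1/31)*(-134)) - 41490/394 = -48114/67/31 - 41490*1/394 = -48114*31/67 - 20745/197 = -1491534/67 - 20745/197 = -295222113/13199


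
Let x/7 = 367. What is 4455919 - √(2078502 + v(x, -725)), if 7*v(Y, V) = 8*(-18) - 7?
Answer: 4455919 - √101845541/7 ≈ 4.4545e+6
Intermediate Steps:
x = 2569 (x = 7*367 = 2569)
v(Y, V) = -151/7 (v(Y, V) = (8*(-18) - 7)/7 = (-144 - 7)/7 = (⅐)*(-151) = -151/7)
4455919 - √(2078502 + v(x, -725)) = 4455919 - √(2078502 - 151/7) = 4455919 - √(14549363/7) = 4455919 - √101845541/7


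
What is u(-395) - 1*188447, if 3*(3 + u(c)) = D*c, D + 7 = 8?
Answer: -565745/3 ≈ -1.8858e+5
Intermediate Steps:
D = 1 (D = -7 + 8 = 1)
u(c) = -3 + c/3 (u(c) = -3 + (1*c)/3 = -3 + c/3)
u(-395) - 1*188447 = (-3 + (⅓)*(-395)) - 1*188447 = (-3 - 395/3) - 188447 = -404/3 - 188447 = -565745/3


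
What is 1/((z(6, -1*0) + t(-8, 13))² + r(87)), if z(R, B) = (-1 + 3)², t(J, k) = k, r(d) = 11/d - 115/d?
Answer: 87/25039 ≈ 0.0034746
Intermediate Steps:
r(d) = -104/d
z(R, B) = 4 (z(R, B) = 2² = 4)
1/((z(6, -1*0) + t(-8, 13))² + r(87)) = 1/((4 + 13)² - 104/87) = 1/(17² - 104*1/87) = 1/(289 - 104/87) = 1/(25039/87) = 87/25039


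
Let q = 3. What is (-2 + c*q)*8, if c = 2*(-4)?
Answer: -208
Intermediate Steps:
c = -8
(-2 + c*q)*8 = (-2 - 8*3)*8 = (-2 - 24)*8 = -26*8 = -208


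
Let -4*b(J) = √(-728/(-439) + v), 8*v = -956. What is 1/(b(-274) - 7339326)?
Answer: -103102851648/756705439774412713 + 4*I*√90842270/756705439774412713 ≈ -1.3625e-7 + 5.0382e-14*I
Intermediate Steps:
v = -239/2 (v = (⅛)*(-956) = -239/2 ≈ -119.50)
b(J) = -I*√90842270/3512 (b(J) = -√(-728/(-439) - 239/2)/4 = -√(-728*(-1/439) - 239/2)/4 = -√(728/439 - 239/2)/4 = -I*√90842270/3512)
1/(b(-274) - 7339326) = 1/(-I*√90842270/3512 - 7339326) = 1/(-7339326 - I*√90842270/3512)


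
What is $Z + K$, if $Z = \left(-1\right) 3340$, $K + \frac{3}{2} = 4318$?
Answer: $\frac{1953}{2} \approx 976.5$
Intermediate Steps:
$K = \frac{8633}{2}$ ($K = - \frac{3}{2} + 4318 = \frac{8633}{2} \approx 4316.5$)
$Z = -3340$
$Z + K = -3340 + \frac{8633}{2} = \frac{1953}{2}$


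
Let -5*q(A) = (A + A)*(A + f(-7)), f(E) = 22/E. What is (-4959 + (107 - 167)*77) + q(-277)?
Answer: -1421659/35 ≈ -40619.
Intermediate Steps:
q(A) = -2*A*(-22/7 + A)/5 (q(A) = -(A + A)*(A + 22/(-7))/5 = -2*A*(A + 22*(-⅐))/5 = -2*A*(A - 22/7)/5 = -2*A*(-22/7 + A)/5)
(-4959 + (107 - 167)*77) + q(-277) = (-4959 + (107 - 167)*77) + (2/35)*(-277)*(22 - 7*(-277)) = (-4959 - 60*77) + (2/35)*(-277)*(22 + 1939) = (-4959 - 4620) + (2/35)*(-277)*1961 = -9579 - 1086394/35 = -1421659/35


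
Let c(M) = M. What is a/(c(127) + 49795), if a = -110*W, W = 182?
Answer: -10010/24961 ≈ -0.40103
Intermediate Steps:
a = -20020 (a = -110*182 = -20020)
a/(c(127) + 49795) = -20020/(127 + 49795) = -20020/49922 = -20020*1/49922 = -10010/24961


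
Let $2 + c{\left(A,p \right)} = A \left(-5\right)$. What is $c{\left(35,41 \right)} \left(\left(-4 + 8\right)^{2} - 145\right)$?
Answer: $22833$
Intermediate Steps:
$c{\left(A,p \right)} = -2 - 5 A$ ($c{\left(A,p \right)} = -2 + A \left(-5\right) = -2 - 5 A$)
$c{\left(35,41 \right)} \left(\left(-4 + 8\right)^{2} - 145\right) = \left(-2 - 175\right) \left(\left(-4 + 8\right)^{2} - 145\right) = \left(-2 - 175\right) \left(4^{2} - 145\right) = - 177 \left(16 - 145\right) = \left(-177\right) \left(-129\right) = 22833$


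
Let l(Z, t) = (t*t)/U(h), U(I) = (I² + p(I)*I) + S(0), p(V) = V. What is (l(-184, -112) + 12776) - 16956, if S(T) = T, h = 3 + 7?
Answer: -102932/25 ≈ -4117.3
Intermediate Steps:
h = 10
U(I) = 2*I² (U(I) = (I² + I*I) + 0 = (I² + I²) + 0 = 2*I² + 0 = 2*I²)
l(Z, t) = t²/200 (l(Z, t) = (t*t)/((2*10²)) = t²/((2*100)) = t²/200)
(l(-184, -112) + 12776) - 16956 = ((1/200)*(-112)² + 12776) - 16956 = ((1/200)*12544 + 12776) - 16956 = (1568/25 + 12776) - 16956 = 320968/25 - 16956 = -102932/25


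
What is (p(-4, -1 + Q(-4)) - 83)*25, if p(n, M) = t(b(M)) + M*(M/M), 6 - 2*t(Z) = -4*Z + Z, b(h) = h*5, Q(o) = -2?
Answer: -5275/2 ≈ -2637.5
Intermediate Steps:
b(h) = 5*h
t(Z) = 3 + 3*Z/2 (t(Z) = 3 - (-4*Z + Z)/2 = 3 - (-3)*Z/2 = 3 + 3*Z/2)
p(n, M) = 3 + 17*M/2 (p(n, M) = (3 + 3*(5*M)/2) + M*(M/M) = (3 + 15*M/2) + M*1 = (3 + 15*M/2) + M = 3 + 17*M/2)
(p(-4, -1 + Q(-4)) - 83)*25 = ((3 + 17*(-1 - 2)/2) - 83)*25 = ((3 + (17/2)*(-3)) - 83)*25 = ((3 - 51/2) - 83)*25 = (-45/2 - 83)*25 = -211/2*25 = -5275/2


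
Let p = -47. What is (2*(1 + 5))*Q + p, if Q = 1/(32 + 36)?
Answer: -796/17 ≈ -46.824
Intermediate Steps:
Q = 1/68 ≈ 0.014706
(2*(1 + 5))*Q + p = (2*(1 + 5))*(1/68) - 47 = (2*6)*(1/68) - 47 = 12*(1/68) - 47 = 3/17 - 47 = -796/17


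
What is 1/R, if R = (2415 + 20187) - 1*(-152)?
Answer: 1/22754 ≈ 4.3948e-5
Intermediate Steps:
R = 22754 (R = 22602 + 152 = 22754)
1/R = 1/22754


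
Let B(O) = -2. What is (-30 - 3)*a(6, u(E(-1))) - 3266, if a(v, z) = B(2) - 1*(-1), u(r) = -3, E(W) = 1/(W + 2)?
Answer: -3233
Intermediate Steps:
E(W) = 1/(2 + W)
a(v, z) = -1 (a(v, z) = -2 - 1*(-1) = -2 + 1 = -1)
(-30 - 3)*a(6, u(E(-1))) - 3266 = (-30 - 3)*(-1) - 3266 = -33*(-1) - 3266 = 33 - 3266 = -3233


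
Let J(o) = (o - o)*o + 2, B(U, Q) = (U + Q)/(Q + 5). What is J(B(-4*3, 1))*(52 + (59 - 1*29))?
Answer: 164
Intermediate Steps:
B(U, Q) = (Q + U)/(5 + Q)
J(o) = 2 (J(o) = 0*o + 2 = 0 + 2 = 2)
J(B(-4*3, 1))*(52 + (59 - 1*29)) = 2*(52 + (59 - 1*29)) = 2*(52 + (59 - 29)) = 2*(52 + 30) = 2*82 = 164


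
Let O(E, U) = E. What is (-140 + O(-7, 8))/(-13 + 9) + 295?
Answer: 1327/4 ≈ 331.75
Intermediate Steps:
(-140 + O(-7, 8))/(-13 + 9) + 295 = (-140 - 7)/(-13 + 9) + 295 = -147/(-4) + 295 = -147*(-¼) + 295 = 147/4 + 295 = 1327/4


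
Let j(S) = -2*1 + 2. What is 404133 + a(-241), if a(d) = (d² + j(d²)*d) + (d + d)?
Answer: 461732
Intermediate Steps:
j(S) = 0 (j(S) = -2 + 2 = 0)
a(d) = d² + 2*d (a(d) = (d² + 0*d) + (d + d) = (d² + 0) + 2*d = d² + 2*d)
404133 + a(-241) = 404133 - 241*(2 - 241) = 404133 - 241*(-239) = 404133 + 57599 = 461732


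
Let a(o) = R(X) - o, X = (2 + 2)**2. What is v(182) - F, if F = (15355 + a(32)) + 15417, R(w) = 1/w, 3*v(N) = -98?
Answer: -1477091/48 ≈ -30773.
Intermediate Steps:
v(N) = -98/3 (v(N) = (1/3)*(-98) = -98/3)
X = 16 (X = 4**2 = 16)
a(o) = 1/16 - o
F = 491841/16 (F = (15355 + (1/16 - 1*32)) + 15417 = (15355 + (1/16 - 32)) + 15417 = (15355 - 511/16) + 15417 = 245169/16 + 15417 = 491841/16 ≈ 30740.)
v(182) - F = -98/3 - 1*491841/16 = -98/3 - 491841/16 = -1477091/48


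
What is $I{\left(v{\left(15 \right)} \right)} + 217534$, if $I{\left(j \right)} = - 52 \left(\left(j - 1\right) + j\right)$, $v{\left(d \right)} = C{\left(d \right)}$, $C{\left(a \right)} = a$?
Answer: $216026$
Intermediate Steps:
$v{\left(d \right)} = d$
$I{\left(j \right)} = 52 - 104 j$ ($I{\left(j \right)} = - 52 \left(\left(-1 + j\right) + j\right) = - 52 \left(-1 + 2 j\right) = 52 - 104 j$)
$I{\left(v{\left(15 \right)} \right)} + 217534 = \left(52 - 1560\right) + 217534 = -1508 + 217534 = 216026$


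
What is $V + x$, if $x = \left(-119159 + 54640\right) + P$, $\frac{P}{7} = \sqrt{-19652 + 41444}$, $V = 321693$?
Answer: $257174 + 28 \sqrt{1362} \approx 2.5821 \cdot 10^{5}$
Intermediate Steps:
$P = 28 \sqrt{1362}$ ($P = 7 \sqrt{-19652 + 41444} = 7 \sqrt{21792} = 7 \cdot 4 \sqrt{1362} = 28 \sqrt{1362} \approx 1033.3$)
$x = -64519 + 28 \sqrt{1362}$ ($x = \left(-119159 + 54640\right) + 28 \sqrt{1362} = -64519 + 28 \sqrt{1362} \approx -63486.0$)
$V + x = 321693 - \left(64519 - 28 \sqrt{1362}\right) = 257174 + 28 \sqrt{1362}$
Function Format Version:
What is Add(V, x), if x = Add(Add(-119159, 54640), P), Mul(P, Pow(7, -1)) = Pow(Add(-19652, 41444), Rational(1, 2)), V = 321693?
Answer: Add(257174, Mul(28, Pow(1362, Rational(1, 2)))) ≈ 2.5821e+5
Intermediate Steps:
P = Mul(28, Pow(1362, Rational(1, 2))) (P = Mul(7, Pow(Add(-19652, 41444), Rational(1, 2))) = Mul(7, Pow(21792, Rational(1, 2))) = Mul(7, Mul(4, Pow(1362, Rational(1, 2)))) = Mul(28, Pow(1362, Rational(1, 2))) ≈ 1033.3)
x = Add(-64519, Mul(28, Pow(1362, Rational(1, 2)))) (x = Add(Add(-119159, 54640), Mul(28, Pow(1362, Rational(1, 2)))) = Add(-64519, Mul(28, Pow(1362, Rational(1, 2)))) ≈ -63486.)
Add(V, x) = Add(321693, Add(-64519, Mul(28, Pow(1362, Rational(1, 2))))) = Add(257174, Mul(28, Pow(1362, Rational(1, 2))))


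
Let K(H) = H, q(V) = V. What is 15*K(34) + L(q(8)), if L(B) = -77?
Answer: 433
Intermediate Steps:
15*K(34) + L(q(8)) = 15*34 - 77 = 510 - 77 = 433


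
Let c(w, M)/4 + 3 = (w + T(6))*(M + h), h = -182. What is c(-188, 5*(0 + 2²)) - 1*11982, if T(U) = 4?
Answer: 107238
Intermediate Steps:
c(w, M) = -12 + 4*(-182 + M)*(4 + w) (c(w, M) = -12 + 4*((w + 4)*(M - 182)) = -12 + 4*((4 + w)*(-182 + M)) = -12 + 4*((-182 + M)*(4 + w)) = -12 + 4*(-182 + M)*(4 + w))
c(-188, 5*(0 + 2²)) - 1*11982 = (-2924 - 728*(-188) + 16*(5*(0 + 2²)) + 4*(5*(0 + 2²))*(-188)) - 1*11982 = (-2924 + 136864 + 16*(5*(0 + 4)) + 4*(5*(0 + 4))*(-188)) - 11982 = (-2924 + 136864 + 16*(5*4) + 4*(5*4)*(-188)) - 11982 = (-2924 + 136864 + 16*20 + 4*20*(-188)) - 11982 = (-2924 + 136864 + 320 - 15040) - 11982 = 119220 - 11982 = 107238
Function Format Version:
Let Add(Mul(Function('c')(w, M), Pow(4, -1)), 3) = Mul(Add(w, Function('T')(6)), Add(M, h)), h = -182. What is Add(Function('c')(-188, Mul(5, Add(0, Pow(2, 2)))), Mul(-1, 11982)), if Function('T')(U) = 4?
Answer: 107238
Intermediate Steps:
Function('c')(w, M) = Add(-12, Mul(4, Add(-182, M), Add(4, w))) (Function('c')(w, M) = Add(-12, Mul(4, Mul(Add(w, 4), Add(M, -182)))) = Add(-12, Mul(4, Mul(Add(4, w), Add(-182, M)))) = Add(-12, Mul(4, Mul(Add(-182, M), Add(4, w)))) = Add(-12, Mul(4, Add(-182, M), Add(4, w))))
Add(Function('c')(-188, Mul(5, Add(0, Pow(2, 2)))), Mul(-1, 11982)) = Add(Add(-2924, Mul(-728, -188), Mul(16, Mul(5, Add(0, Pow(2, 2)))), Mul(4, Mul(5, Add(0, Pow(2, 2))), -188)), Mul(-1, 11982)) = Add(Add(-2924, 136864, Mul(16, Mul(5, Add(0, 4))), Mul(4, Mul(5, Add(0, 4)), -188)), -11982) = Add(Add(-2924, 136864, Mul(16, Mul(5, 4)), Mul(4, Mul(5, 4), -188)), -11982) = Add(Add(-2924, 136864, Mul(16, 20), Mul(4, 20, -188)), -11982) = Add(Add(-2924, 136864, 320, -15040), -11982) = Add(119220, -11982) = 107238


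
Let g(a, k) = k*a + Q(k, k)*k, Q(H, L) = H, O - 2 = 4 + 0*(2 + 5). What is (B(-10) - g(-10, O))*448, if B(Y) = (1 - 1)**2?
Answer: 10752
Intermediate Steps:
O = 6 (O = 2 + (4 + 0*(2 + 5)) = 2 + (4 + 0*7) = 2 + (4 + 0) = 2 + 4 = 6)
B(Y) = 0 (B(Y) = 0**2 = 0)
g(a, k) = k**2 + a*k (g(a, k) = k*a + k*k = a*k + k**2 = k**2 + a*k)
(B(-10) - g(-10, O))*448 = (0 - 6*(-10 + 6))*448 = (0 - 6*(-4))*448 = (0 - 1*(-24))*448 = (0 + 24)*448 = 24*448 = 10752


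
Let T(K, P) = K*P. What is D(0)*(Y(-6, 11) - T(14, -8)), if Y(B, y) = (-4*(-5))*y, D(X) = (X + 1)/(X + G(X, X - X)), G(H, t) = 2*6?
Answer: 83/3 ≈ 27.667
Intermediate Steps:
G(H, t) = 12
D(X) = (1 + X)/(12 + X) (D(X) = (X + 1)/(X + 12) = (1 + X)/(12 + X))
Y(B, y) = 20*y
D(0)*(Y(-6, 11) - T(14, -8)) = ((1 + 0)/(12 + 0))*(20*11 - 14*(-8)) = (1/12)*(220 - 1*(-112)) = ((1/12)*1)*(220 + 112) = (1/12)*332 = 83/3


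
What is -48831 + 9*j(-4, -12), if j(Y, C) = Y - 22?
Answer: -49065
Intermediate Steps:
j(Y, C) = -22 + Y
-48831 + 9*j(-4, -12) = -48831 + 9*(-22 - 4) = -48831 + 9*(-26) = -48831 - 234 = -49065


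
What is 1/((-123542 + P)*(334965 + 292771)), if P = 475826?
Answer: 1/221141349024 ≈ 4.5220e-12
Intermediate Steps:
1/((-123542 + P)*(334965 + 292771)) = 1/((-123542 + 475826)*(334965 + 292771)) = 1/(352284*627736) = 1/221141349024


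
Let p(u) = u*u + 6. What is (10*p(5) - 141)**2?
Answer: 28561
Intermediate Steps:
p(u) = 6 + u**2 (p(u) = u**2 + 6 = 6 + u**2)
(10*p(5) - 141)**2 = (10*(6 + 5**2) - 141)**2 = (10*(6 + 25) - 141)**2 = (10*31 - 141)**2 = (310 - 141)**2 = 169**2 = 28561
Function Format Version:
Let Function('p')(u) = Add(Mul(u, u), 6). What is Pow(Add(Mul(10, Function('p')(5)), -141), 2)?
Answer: 28561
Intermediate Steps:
Function('p')(u) = Add(6, Pow(u, 2)) (Function('p')(u) = Add(Pow(u, 2), 6) = Add(6, Pow(u, 2)))
Pow(Add(Mul(10, Function('p')(5)), -141), 2) = Pow(Add(Mul(10, Add(6, Pow(5, 2))), -141), 2) = Pow(Add(Mul(10, Add(6, 25)), -141), 2) = Pow(Add(Mul(10, 31), -141), 2) = Pow(Add(310, -141), 2) = Pow(169, 2) = 28561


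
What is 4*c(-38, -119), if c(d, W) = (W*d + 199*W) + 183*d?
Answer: -104452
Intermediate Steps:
c(d, W) = 183*d + 199*W + W*d (c(d, W) = (199*W + W*d) + 183*d = 183*d + 199*W + W*d)
4*c(-38, -119) = 4*(183*(-38) + 199*(-119) - 119*(-38)) = 4*(-6954 - 23681 + 4522) = 4*(-26113) = -104452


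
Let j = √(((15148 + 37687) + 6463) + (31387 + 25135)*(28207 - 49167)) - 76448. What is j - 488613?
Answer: -565061 + I*√1184641822 ≈ -5.6506e+5 + 34419.0*I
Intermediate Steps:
j = -76448 + I*√1184641822 (j = √((52835 + 6463) + 56522*(-20960)) - 76448 = √(59298 - 1184701120) - 76448 = √(-1184641822) - 76448 = I*√1184641822 - 76448 = -76448 + I*√1184641822 ≈ -76448.0 + 34419.0*I)
j - 488613 = (-76448 + I*√1184641822) - 488613 = -565061 + I*√1184641822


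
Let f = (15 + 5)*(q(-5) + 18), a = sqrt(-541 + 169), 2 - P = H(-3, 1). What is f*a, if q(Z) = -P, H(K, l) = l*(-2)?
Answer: 560*I*sqrt(93) ≈ 5400.4*I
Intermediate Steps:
H(K, l) = -2*l
P = 4 (P = 2 - (-2) = 2 - 1*(-2) = 2 + 2 = 4)
q(Z) = -4 (q(Z) = -1*4 = -4)
a = 2*I*sqrt(93) (a = sqrt(-372) = 2*I*sqrt(93) ≈ 19.287*I)
f = 280 (f = (15 + 5)*(-4 + 18) = 20*14 = 280)
f*a = 280*(2*I*sqrt(93)) = 560*I*sqrt(93)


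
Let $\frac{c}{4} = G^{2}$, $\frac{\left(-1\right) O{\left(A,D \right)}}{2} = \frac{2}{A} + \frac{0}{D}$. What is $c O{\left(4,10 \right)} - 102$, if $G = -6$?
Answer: $-246$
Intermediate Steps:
$O{\left(A,D \right)} = - \frac{4}{A}$ ($O{\left(A,D \right)} = - 2 \left(\frac{2}{A} + \frac{0}{D}\right) = - 2 \left(\frac{2}{A} + 0\right) = - 2 \frac{2}{A} = - \frac{4}{A}$)
$c = 144$ ($c = 4 \left(-6\right)^{2} = 4 \cdot 36 = 144$)
$c O{\left(4,10 \right)} - 102 = 144 \left(- \frac{4}{4}\right) - 102 = 144 \left(\left(-4\right) \frac{1}{4}\right) - 102 = 144 \left(-1\right) - 102 = -144 - 102 = -246$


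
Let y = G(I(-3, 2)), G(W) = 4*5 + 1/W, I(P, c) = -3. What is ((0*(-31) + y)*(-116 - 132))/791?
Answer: -14632/2373 ≈ -6.1660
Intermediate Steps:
G(W) = 20 + 1/W
y = 59/3 (y = 20 + 1/(-3) = 20 - ⅓ = 59/3 ≈ 19.667)
((0*(-31) + y)*(-116 - 132))/791 = ((0*(-31) + 59/3)*(-116 - 132))/791 = ((0 + 59/3)*(-248))*(1/791) = ((59/3)*(-248))*(1/791) = -14632/3*1/791 = -14632/2373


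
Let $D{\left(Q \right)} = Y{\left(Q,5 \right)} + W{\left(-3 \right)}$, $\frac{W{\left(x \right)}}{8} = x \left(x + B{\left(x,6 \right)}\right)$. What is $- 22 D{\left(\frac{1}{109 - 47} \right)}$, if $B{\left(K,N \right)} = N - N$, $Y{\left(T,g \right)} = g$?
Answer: $-1694$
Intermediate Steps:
$B{\left(K,N \right)} = 0$
$W{\left(x \right)} = 8 x^{2}$ ($W{\left(x \right)} = 8 x \left(x + 0\right) = 8 x x = 8 x^{2}$)
$D{\left(Q \right)} = 77$ ($D{\left(Q \right)} = 5 + 8 \left(-3\right)^{2} = 5 + 8 \cdot 9 = 5 + 72 = 77$)
$- 22 D{\left(\frac{1}{109 - 47} \right)} = \left(-22\right) 77 = -1694$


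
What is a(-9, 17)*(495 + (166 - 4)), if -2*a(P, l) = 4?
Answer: -1314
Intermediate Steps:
a(P, l) = -2 (a(P, l) = -1/2*4 = -2)
a(-9, 17)*(495 + (166 - 4)) = -2*(495 + (166 - 4)) = -2*(495 + 162) = -2*657 = -1314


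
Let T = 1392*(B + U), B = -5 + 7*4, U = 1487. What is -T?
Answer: -2101920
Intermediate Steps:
B = 23 (B = -5 + 28 = 23)
T = 2101920 (T = 1392*(23 + 1487) = 1392*1510 = 2101920)
-T = -1*2101920 = -2101920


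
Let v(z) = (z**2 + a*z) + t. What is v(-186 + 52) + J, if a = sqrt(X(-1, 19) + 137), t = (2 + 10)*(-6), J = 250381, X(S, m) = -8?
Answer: 268265 - 134*sqrt(129) ≈ 2.6674e+5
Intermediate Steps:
t = -72 (t = 12*(-6) = -72)
a = sqrt(129) (a = sqrt(-8 + 137) = sqrt(129) ≈ 11.358)
v(z) = -72 + z**2 + z*sqrt(129) (v(z) = (z**2 + sqrt(129)*z) - 72 = (z**2 + z*sqrt(129)) - 72 = -72 + z**2 + z*sqrt(129))
v(-186 + 52) + J = (-72 + (-186 + 52)**2 + (-186 + 52)*sqrt(129)) + 250381 = (-72 + (-134)**2 - 134*sqrt(129)) + 250381 = (-72 + 17956 - 134*sqrt(129)) + 250381 = (17884 - 134*sqrt(129)) + 250381 = 268265 - 134*sqrt(129)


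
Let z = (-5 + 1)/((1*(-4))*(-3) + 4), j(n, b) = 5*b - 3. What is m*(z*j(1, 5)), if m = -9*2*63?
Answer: 6237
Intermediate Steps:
m = -1134 (m = -18*63 = -1134)
j(n, b) = -3 + 5*b
z = -¼ (z = -4/(-4*(-3) + 4) = -4/(12 + 4) = -4/16 = -4*1/16 = -¼ ≈ -0.25000)
m*(z*j(1, 5)) = -(-567)*(-3 + 5*5)/2 = -(-567)*(-3 + 25)/2 = -(-567)*22/2 = -1134*(-11/2) = 6237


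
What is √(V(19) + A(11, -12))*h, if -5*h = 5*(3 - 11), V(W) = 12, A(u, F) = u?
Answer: 8*√23 ≈ 38.367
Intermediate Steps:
h = 8 (h = -(3 - 11) = -(-8) = -⅕*(-40) = 8)
√(V(19) + A(11, -12))*h = √(12 + 11)*8 = √23*8 = 8*√23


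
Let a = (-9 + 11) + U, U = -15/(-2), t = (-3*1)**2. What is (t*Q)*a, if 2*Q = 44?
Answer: 1881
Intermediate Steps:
Q = 22 (Q = (1/2)*44 = 22)
t = 9 (t = (-3)**2 = 9)
U = 15/2 (U = -15*(-1/2) = 15/2 ≈ 7.5000)
a = 19/2 (a = (-9 + 11) + 15/2 = 2 + 15/2 = 19/2 ≈ 9.5000)
(t*Q)*a = (9*22)*(19/2) = 198*(19/2) = 1881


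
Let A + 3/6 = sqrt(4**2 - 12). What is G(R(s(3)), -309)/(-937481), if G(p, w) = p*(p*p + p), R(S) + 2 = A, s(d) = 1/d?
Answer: -1/7499848 ≈ -1.3334e-7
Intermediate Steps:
s(d) = 1/d
A = 3/2 (A = -1/2 + sqrt(4**2 - 12) = -1/2 + sqrt(16 - 12) = -1/2 + sqrt(4) = -1/2 + 2 = 3/2 ≈ 1.5000)
R(S) = -1/2 (R(S) = -2 + 3/2 = -1/2)
G(p, w) = p*(p + p**2) (G(p, w) = p*(p**2 + p) = p*(p + p**2))
G(R(s(3)), -309)/(-937481) = ((-1/2)**2*(1 - 1/2))/(-937481) = ((1/4)*(1/2))*(-1/937481) = (1/8)*(-1/937481) = -1/7499848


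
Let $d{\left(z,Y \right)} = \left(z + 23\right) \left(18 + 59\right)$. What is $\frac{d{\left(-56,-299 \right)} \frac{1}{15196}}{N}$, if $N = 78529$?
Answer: $- \frac{21}{9862204} \approx -2.1293 \cdot 10^{-6}$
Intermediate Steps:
$d{\left(z,Y \right)} = 1771 + 77 z$ ($d{\left(z,Y \right)} = \left(23 + z\right) 77 = 1771 + 77 z$)
$\frac{d{\left(-56,-299 \right)} \frac{1}{15196}}{N} = \frac{\left(1771 + 77 \left(-56\right)\right) \frac{1}{15196}}{78529} = \left(1771 - 4312\right) \frac{1}{15196} \cdot \frac{1}{78529} = \left(-2541\right) \frac{1}{15196} \cdot \frac{1}{78529} = \left(- \frac{2541}{15196}\right) \frac{1}{78529} = - \frac{21}{9862204}$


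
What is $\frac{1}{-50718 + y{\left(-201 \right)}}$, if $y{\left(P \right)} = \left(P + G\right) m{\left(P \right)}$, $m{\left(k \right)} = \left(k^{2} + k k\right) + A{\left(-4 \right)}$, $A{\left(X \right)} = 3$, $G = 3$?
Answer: $- \frac{1}{16050108} \approx -6.2305 \cdot 10^{-8}$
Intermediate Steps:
$m{\left(k \right)} = 3 + 2 k^{2}$ ($m{\left(k \right)} = \left(k^{2} + k k\right) + 3 = \left(k^{2} + k^{2}\right) + 3 = 2 k^{2} + 3 = 3 + 2 k^{2}$)
$y{\left(P \right)} = \left(3 + P\right) \left(3 + 2 P^{2}\right)$ ($y{\left(P \right)} = \left(P + 3\right) \left(3 + 2 P^{2}\right) = \left(3 + P\right) \left(3 + 2 P^{2}\right)$)
$\frac{1}{-50718 + y{\left(-201 \right)}} = \frac{1}{-50718 + \left(3 - 201\right) \left(3 + 2 \left(-201\right)^{2}\right)} = \frac{1}{-50718 - 198 \left(3 + 2 \cdot 40401\right)} = \frac{1}{-50718 - 198 \left(3 + 80802\right)} = \frac{1}{-50718 - 15999390} = \frac{1}{-16050108} = - \frac{1}{16050108}$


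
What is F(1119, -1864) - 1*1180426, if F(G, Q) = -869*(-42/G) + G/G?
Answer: -440286359/373 ≈ -1.1804e+6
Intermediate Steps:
F(G, Q) = 1 + 36498/G (F(G, Q) = -869*(-42/G) + 1 = -(-36498)/G + 1 = 36498/G + 1 = 1 + 36498/G)
F(1119, -1864) - 1*1180426 = (36498 + 1119)/1119 - 1*1180426 = (1/1119)*37617 - 1180426 = 12539/373 - 1180426 = -440286359/373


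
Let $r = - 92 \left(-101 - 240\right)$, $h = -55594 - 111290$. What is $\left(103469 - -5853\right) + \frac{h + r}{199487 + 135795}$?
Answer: $\frac{18326781646}{167641} \approx 1.0932 \cdot 10^{5}$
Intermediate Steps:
$h = -166884$
$r = 31372$ ($r = \left(-92\right) \left(-341\right) = 31372$)
$\left(103469 - -5853\right) + \frac{h + r}{199487 + 135795} = \left(103469 - -5853\right) + \frac{-166884 + 31372}{199487 + 135795} = \left(103469 + 5853\right) - \frac{135512}{335282} = 109322 - \frac{67756}{167641} = \frac{18326781646}{167641}$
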